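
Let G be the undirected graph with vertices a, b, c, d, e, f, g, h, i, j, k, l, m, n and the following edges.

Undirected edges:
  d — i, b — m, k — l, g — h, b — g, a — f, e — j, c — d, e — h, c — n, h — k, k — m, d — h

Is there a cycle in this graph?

Yes

DFS, tracking each vertex's parent; an edge to a visited non-parent vertex closes a cycle.
Start from f:
visit f (parent –)
  visit a (parent f)
    a–f: parent, skip
visit b (parent –)
  visit g (parent b)
    visit h (parent g)
      visit e (parent h)
        e–h: parent, skip
        visit j (parent e)
          j–e: parent, skip
      visit d (parent h)
        d–h: parent, skip
        visit i (parent d)
          i–d: parent, skip
        visit c (parent d)
          c–d: parent, skip
          visit n (parent c)
            n–c: parent, skip
      visit k (parent h)
        visit l (parent k)
          l–k: parent, skip
        visit m (parent k)
          m–k: parent, skip
          m–b: b visited and ≠ parent → cycle
Cycle: b – g – h – k – m – b.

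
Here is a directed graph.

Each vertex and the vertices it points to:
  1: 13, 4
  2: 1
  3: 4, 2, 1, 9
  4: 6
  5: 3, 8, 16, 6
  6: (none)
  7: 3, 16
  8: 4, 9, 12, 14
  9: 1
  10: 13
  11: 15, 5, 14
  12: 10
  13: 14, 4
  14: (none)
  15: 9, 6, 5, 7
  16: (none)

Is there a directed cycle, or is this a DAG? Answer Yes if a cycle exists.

DFS with white/gray/black marking, starting from 14:
14 gray
14 black
1 gray
  13 gray
    13→14: 14 black — skip
    4 gray
      6 gray
      6 black
    4 black
  13 black
  1→4: 4 black — skip
1 black
2 gray
  2→1: 1 black — skip
2 black
3 gray
  3→4: 4 black — skip
  3→2: 2 black — skip
  3→1: 1 black — skip
  9 gray
    9→1: 1 black — skip
  9 black
3 black
5 gray
  5→3: 3 black — skip
  8 gray
    8→4: 4 black — skip
    8→9: 9 black — skip
    12 gray
      10 gray
        10→13: 13 black — skip
      10 black
    12 black
    8→14: 14 black — skip
  8 black
  16 gray
  16 black
  5→6: 6 black — skip
5 black
7 gray
  7→3: 3 black — skip
  7→16: 16 black — skip
7 black
11 gray
  15 gray
    15→9: 9 black — skip
    15→6: 6 black — skip
    15→5: 5 black — skip
    15→7: 7 black — skip
  15 black
  11→5: 5 black — skip
  11→14: 14 black — skip
11 black
Every edge goes to a white or black vertex — no back edge, so the graph is acyclic.

No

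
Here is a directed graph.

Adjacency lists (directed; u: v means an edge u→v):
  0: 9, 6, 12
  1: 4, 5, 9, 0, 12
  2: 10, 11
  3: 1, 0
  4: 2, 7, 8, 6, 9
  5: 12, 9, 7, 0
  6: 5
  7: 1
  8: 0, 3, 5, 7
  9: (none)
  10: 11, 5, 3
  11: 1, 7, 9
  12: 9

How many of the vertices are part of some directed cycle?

A vertex is on a directed cycle iff it belongs to a strongly connected component of size ≥ 2 (or has a self-loop).
The vertices on cycles are {0, 1, 2, 3, 4, 5, 6, 7, 8, 10, 11} — 11 in total.

11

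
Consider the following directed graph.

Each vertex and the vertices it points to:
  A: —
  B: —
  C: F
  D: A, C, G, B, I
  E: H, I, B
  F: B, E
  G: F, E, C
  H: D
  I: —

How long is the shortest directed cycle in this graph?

4

For each vertex v, BFS finds the shortest path from v back to v.
The shortest such closed walk is D → G → E → H → D, length 4.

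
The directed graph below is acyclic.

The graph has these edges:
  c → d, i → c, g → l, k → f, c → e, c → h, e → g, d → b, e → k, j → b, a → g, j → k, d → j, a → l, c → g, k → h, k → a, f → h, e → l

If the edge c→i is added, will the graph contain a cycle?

Yes

Adding c→i creates a cycle iff i can already reach c.
Path from i: i → c.
So i → … → c → i is a cycle.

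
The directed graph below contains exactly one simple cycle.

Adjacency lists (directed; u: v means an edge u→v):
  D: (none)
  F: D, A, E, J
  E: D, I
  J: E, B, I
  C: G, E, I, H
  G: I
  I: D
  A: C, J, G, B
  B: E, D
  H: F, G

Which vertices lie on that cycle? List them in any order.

A, C, F, H

DFS with gray/black marking from A:
A gray
  C gray
    G gray
      I gray
        D gray
        D black
      I black
    G black
    E gray
      E→D: D black — skip
      E→I: I black — skip
    E black
    C→I: I black — skip
    H gray
      F gray
        F→D: D black — skip
        F→A: A is gray → back edge
Back edge closes the cycle A → C → H → F → A; its vertices are {A, C, F, H}.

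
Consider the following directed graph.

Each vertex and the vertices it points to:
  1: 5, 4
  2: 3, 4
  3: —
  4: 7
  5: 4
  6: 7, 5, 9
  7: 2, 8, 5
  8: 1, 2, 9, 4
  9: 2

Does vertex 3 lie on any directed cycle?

No

3 lies on a cycle iff there is a path from 3 back to itself.
Exploring from 3, it never reaches itself; equivalently, its strongly connected component is a singleton.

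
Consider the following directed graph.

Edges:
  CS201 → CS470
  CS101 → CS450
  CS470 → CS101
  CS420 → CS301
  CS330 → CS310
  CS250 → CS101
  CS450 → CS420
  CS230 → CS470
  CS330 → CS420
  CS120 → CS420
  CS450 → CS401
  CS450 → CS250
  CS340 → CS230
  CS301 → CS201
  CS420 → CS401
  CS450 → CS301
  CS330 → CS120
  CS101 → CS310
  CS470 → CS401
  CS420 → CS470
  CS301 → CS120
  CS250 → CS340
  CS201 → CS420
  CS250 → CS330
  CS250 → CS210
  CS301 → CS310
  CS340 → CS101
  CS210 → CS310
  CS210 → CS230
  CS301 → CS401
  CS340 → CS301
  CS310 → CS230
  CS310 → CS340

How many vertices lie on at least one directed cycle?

A vertex is on a directed cycle iff it belongs to a strongly connected component of size ≥ 2 (or has a self-loop).
The vertices on cycles are {CS101, CS120, CS201, CS210, CS230, CS250, CS301, CS310, CS330, CS340, CS420, CS450, CS470} — 13 in total.

13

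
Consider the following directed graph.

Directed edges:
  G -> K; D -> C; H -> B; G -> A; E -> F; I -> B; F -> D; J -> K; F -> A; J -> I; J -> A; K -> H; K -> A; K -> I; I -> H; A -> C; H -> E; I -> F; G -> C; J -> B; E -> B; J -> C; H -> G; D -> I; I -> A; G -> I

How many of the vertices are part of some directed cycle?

7

A vertex is on a directed cycle iff it belongs to a strongly connected component of size ≥ 2 (or has a self-loop).
The vertices on cycles are {D, E, F, G, H, I, K} — 7 in total.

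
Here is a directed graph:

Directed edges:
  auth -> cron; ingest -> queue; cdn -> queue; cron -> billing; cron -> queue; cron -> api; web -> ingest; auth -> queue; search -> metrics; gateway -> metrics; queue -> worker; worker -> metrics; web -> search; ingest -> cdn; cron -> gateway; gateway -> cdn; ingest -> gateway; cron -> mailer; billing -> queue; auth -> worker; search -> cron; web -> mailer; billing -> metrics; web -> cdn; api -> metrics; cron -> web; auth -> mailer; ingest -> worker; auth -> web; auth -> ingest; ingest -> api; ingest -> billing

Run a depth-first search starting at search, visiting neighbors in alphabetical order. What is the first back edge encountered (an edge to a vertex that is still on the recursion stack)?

web→search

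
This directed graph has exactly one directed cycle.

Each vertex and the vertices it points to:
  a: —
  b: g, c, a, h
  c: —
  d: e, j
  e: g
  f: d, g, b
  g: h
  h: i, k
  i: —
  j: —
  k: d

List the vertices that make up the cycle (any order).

d, e, g, h, k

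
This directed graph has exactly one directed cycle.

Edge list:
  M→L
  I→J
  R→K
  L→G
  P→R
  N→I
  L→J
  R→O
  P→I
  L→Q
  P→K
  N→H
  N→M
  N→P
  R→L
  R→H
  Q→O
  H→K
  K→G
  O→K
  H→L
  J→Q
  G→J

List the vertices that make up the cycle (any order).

G, J, K, O, Q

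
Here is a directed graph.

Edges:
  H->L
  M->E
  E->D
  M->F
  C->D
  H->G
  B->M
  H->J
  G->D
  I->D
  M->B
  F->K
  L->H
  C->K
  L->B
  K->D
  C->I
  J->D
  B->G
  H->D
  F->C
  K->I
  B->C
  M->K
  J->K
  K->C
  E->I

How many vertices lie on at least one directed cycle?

A vertex is on a directed cycle iff it belongs to a strongly connected component of size ≥ 2 (or has a self-loop).
The vertices on cycles are {B, C, H, K, L, M} — 6 in total.

6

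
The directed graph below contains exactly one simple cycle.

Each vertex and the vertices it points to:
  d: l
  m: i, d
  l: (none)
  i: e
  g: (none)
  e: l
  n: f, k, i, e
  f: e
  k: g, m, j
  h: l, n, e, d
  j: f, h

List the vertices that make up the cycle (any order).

h, j, k, n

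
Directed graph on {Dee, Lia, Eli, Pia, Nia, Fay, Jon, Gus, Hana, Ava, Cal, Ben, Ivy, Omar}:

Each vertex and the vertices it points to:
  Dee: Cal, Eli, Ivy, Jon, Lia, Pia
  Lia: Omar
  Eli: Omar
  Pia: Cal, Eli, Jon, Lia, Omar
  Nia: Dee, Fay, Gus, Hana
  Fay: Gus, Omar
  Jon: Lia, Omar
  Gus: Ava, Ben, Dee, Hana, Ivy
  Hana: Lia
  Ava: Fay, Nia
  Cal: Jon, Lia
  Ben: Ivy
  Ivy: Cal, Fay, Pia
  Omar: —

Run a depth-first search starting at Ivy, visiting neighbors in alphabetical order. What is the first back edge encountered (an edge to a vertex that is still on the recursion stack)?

DFS from Ivy (visiting neighbors in alphabetical order); mark gray on enter, black on exit:
Ivy gray
  Cal gray
    Jon gray
      Lia gray
        Omar gray
        Omar black
      Lia black
      Jon→Omar: Omar black — skip
    Jon black
    Cal→Lia: Lia black — skip
  Cal black
  Fay gray
    Gus gray
      Ava gray
        Ava→Fay: Fay is gray → back edge
First back edge: Ava → Fay.

Ava→Fay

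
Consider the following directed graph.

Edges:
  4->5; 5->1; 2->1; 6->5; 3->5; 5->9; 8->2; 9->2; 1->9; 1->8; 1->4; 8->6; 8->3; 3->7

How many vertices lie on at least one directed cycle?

8

A vertex is on a directed cycle iff it belongs to a strongly connected component of size ≥ 2 (or has a self-loop).
The vertices on cycles are {1, 2, 3, 4, 5, 6, 8, 9} — 8 in total.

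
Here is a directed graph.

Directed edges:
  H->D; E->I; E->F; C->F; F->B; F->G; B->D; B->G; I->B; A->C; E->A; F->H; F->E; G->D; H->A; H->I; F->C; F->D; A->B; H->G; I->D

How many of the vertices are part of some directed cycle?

5

A vertex is on a directed cycle iff it belongs to a strongly connected component of size ≥ 2 (or has a self-loop).
The vertices on cycles are {A, C, E, F, H} — 5 in total.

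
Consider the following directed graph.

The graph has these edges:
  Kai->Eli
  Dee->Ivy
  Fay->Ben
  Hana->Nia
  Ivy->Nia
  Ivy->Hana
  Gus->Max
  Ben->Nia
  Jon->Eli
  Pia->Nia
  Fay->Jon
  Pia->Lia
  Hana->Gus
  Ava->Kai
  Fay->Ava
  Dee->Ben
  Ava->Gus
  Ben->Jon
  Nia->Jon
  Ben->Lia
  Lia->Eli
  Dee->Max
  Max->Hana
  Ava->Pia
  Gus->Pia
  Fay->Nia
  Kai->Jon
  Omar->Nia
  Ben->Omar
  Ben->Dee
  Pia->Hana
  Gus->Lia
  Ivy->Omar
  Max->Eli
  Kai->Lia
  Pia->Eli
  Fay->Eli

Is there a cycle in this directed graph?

Yes

DFS with white/gray/black marking, starting from Dee:
Dee gray
  Ivy gray
    Hana gray
      Gus gray
        Max gray
          Max→Hana: Hana is gray → back edge
Back edge found, so a cycle exists: Hana → Gus → Max → Hana.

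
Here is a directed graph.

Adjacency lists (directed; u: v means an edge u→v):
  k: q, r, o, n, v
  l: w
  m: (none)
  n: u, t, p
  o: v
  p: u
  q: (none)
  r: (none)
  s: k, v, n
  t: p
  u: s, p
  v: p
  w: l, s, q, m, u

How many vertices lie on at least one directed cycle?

10

A vertex is on a directed cycle iff it belongs to a strongly connected component of size ≥ 2 (or has a self-loop).
The vertices on cycles are {k, l, n, o, p, s, t, u, v, w} — 10 in total.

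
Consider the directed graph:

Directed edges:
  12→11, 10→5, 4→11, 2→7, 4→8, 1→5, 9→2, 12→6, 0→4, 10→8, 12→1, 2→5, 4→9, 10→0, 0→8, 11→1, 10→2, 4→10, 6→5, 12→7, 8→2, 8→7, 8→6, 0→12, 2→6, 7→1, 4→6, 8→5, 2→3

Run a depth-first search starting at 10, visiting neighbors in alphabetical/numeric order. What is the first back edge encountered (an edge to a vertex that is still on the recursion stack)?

DFS from 10 (visiting neighbors in alphabetical/numeric order); mark gray on enter, black on exit:
10 gray
  0 gray
    4 gray
      6 gray
        5 gray
        5 black
      6 black
      8 gray
        2 gray
          3 gray
          3 black
          2→5: 5 black — skip
          2→6: 6 black — skip
          7 gray
            1 gray
              1→5: 5 black — skip
            1 black
          7 black
        2 black
        8→5: 5 black — skip
        8→6: 6 black — skip
        8→7: 7 black — skip
      8 black
      9 gray
        9→2: 2 black — skip
      9 black
      4→10: 10 is gray → back edge
First back edge: 4 → 10.

4->10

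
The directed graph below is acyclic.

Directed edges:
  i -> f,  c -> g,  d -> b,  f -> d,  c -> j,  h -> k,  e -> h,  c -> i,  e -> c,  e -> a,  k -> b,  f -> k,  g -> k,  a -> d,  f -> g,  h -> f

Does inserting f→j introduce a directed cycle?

Adding f→j creates a cycle iff j can already reach f.
Explore from j: no path reaches f. The graph stays acyclic.

No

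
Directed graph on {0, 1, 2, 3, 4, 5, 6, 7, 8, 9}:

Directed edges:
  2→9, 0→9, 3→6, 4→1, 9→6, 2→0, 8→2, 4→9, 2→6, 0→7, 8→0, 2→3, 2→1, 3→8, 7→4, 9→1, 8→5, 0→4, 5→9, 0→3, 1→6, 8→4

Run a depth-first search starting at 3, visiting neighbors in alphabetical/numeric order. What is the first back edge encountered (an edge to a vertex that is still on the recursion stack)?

DFS from 3 (visiting neighbors in alphabetical/numeric order); mark gray on enter, black on exit:
3 gray
  6 gray
  6 black
  8 gray
    0 gray
      0→3: 3 is gray → back edge
First back edge: 0 → 3.

0->3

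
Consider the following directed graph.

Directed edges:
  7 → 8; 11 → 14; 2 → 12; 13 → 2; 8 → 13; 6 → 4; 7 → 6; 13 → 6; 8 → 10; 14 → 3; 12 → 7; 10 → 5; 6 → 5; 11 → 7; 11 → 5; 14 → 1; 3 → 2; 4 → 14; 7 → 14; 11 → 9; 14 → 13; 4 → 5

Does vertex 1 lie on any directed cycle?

No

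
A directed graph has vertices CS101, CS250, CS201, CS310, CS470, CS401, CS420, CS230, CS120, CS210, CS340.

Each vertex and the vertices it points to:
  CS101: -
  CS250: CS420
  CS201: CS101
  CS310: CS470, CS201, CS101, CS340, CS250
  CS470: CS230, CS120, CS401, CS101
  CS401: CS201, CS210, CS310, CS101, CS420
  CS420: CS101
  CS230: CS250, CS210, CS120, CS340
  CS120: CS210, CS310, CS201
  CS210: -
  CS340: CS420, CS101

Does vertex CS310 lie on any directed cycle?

Yes

CS310 is on a cycle iff CS310 can reach itself via ≥1 edge.
CS310 → CS470 → CS120 → CS310 — yes.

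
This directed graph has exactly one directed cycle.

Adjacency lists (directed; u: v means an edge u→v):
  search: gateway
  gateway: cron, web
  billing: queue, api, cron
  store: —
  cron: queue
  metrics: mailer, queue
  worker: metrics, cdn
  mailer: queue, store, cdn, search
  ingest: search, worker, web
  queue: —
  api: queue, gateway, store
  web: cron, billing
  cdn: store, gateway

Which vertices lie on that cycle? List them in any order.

DFS with gray/black marking from web:
web gray
  cron gray
    queue gray
    queue black
  cron black
  billing gray
    billing→queue: queue black — skip
    api gray
      api→queue: queue black — skip
      gateway gray
        gateway→cron: cron black — skip
        gateway→web: web is gray → back edge
Back edge closes the cycle web → billing → api → gateway → web; its vertices are {api, web, billing, gateway}.

api, web, billing, gateway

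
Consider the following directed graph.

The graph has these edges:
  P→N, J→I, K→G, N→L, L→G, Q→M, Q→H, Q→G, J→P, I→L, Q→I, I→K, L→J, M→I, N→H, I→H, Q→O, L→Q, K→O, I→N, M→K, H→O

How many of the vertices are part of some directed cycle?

7

A vertex is on a directed cycle iff it belongs to a strongly connected component of size ≥ 2 (or has a self-loop).
The vertices on cycles are {I, J, L, M, N, P, Q} — 7 in total.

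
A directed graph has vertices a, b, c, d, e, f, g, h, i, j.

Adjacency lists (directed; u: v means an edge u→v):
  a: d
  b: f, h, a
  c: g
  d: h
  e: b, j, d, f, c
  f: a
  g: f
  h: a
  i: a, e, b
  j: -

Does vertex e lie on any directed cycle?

No

e lies on a cycle iff there is a path from e back to itself.
Exploring from e, it never reaches itself; equivalently, its strongly connected component is a singleton.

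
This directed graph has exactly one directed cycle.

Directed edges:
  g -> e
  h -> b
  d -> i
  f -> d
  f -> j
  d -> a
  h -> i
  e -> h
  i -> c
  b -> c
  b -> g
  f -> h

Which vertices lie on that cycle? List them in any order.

b, e, g, h

DFS with gray/black marking from h:
h gray
  i gray
    c gray
    c black
  i black
  b gray
    g gray
      e gray
        e→h: h is gray → back edge
Back edge closes the cycle h → b → g → e → h; its vertices are {b, e, g, h}.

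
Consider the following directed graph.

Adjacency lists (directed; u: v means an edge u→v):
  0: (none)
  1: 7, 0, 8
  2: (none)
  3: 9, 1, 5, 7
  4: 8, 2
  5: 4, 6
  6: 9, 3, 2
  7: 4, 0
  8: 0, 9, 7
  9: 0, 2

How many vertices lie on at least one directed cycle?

A vertex is on a directed cycle iff it belongs to a strongly connected component of size ≥ 2 (or has a self-loop).
The vertices on cycles are {3, 4, 5, 6, 7, 8} — 6 in total.

6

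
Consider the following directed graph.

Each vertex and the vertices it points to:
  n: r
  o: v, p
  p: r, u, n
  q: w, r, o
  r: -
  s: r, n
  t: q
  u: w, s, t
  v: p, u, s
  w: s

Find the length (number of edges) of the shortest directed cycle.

5

For each vertex v, BFS finds the shortest path from v back to v.
The shortest such closed walk is v → u → t → q → o → v, length 5.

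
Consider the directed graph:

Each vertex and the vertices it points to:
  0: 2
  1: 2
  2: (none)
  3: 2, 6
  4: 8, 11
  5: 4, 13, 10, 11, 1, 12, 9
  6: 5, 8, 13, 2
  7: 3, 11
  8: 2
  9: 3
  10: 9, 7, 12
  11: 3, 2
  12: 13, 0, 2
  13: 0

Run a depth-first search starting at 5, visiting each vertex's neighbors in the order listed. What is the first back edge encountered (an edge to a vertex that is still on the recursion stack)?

6->5

DFS from 5 (visiting each vertex's neighbors in the order listed); mark gray on enter, black on exit:
5 gray
  4 gray
    8 gray
      2 gray
      2 black
    8 black
    11 gray
      3 gray
        3→2: 2 black — skip
        6 gray
          6→5: 5 is gray → back edge
First back edge: 6 → 5.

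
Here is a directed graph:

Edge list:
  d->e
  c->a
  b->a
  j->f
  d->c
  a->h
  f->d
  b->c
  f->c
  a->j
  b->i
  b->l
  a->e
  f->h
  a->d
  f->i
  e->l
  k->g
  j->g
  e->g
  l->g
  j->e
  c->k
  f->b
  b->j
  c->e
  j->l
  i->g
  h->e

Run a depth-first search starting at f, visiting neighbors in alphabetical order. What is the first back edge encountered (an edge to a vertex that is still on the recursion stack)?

c->a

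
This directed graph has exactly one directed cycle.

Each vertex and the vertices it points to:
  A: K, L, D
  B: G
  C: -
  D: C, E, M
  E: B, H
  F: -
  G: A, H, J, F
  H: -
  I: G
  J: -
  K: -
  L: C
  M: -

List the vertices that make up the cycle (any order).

A, B, D, E, G

DFS with gray/black marking from G:
G gray
  A gray
    K gray
    K black
    L gray
      C gray
      C black
    L black
    D gray
      D→C: C black — skip
      E gray
        B gray
          B→G: G is gray → back edge
Back edge closes the cycle G → A → D → E → B → G; its vertices are {A, B, D, E, G}.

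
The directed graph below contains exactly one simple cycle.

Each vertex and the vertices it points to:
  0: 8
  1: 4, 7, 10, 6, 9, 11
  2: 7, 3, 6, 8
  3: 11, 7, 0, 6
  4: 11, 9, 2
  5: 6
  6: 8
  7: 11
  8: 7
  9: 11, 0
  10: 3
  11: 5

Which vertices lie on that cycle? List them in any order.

5, 6, 7, 8, 11

DFS with gray/black marking from 7:
7 gray
  11 gray
    5 gray
      6 gray
        8 gray
          8→7: 7 is gray → back edge
Back edge closes the cycle 7 → 11 → 5 → 6 → 8 → 7; its vertices are {5, 6, 7, 8, 11}.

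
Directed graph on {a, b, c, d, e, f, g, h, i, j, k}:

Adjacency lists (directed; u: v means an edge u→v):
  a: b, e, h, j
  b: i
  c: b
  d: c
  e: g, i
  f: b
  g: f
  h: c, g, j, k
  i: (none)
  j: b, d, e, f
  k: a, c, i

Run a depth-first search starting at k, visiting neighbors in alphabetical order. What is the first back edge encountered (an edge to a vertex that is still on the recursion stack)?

h→k

DFS from k (visiting neighbors in alphabetical order); mark gray on enter, black on exit:
k gray
  a gray
    b gray
      i gray
      i black
    b black
    e gray
      g gray
        f gray
          f→b: b black — skip
        f black
      g black
      e→i: i black — skip
    e black
    h gray
      c gray
        c→b: b black — skip
      c black
      h→g: g black — skip
      j gray
        j→b: b black — skip
        d gray
          d→c: c black — skip
        d black
        j→e: e black — skip
        j→f: f black — skip
      j black
      h→k: k is gray → back edge
First back edge: h → k.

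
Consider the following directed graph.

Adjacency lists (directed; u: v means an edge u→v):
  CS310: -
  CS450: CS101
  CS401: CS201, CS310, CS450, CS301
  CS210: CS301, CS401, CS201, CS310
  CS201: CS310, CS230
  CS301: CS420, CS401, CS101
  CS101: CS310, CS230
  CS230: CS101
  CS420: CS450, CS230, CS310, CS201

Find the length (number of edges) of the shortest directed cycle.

For each vertex v, BFS finds the shortest path from v back to v.
The shortest such closed walk is CS301 → CS401 → CS301, length 2.

2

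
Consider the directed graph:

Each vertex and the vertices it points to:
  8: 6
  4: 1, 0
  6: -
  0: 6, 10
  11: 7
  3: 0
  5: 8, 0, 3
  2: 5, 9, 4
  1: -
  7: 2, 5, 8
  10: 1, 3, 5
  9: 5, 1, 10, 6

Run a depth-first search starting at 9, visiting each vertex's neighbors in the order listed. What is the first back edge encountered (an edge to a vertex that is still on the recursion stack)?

3->0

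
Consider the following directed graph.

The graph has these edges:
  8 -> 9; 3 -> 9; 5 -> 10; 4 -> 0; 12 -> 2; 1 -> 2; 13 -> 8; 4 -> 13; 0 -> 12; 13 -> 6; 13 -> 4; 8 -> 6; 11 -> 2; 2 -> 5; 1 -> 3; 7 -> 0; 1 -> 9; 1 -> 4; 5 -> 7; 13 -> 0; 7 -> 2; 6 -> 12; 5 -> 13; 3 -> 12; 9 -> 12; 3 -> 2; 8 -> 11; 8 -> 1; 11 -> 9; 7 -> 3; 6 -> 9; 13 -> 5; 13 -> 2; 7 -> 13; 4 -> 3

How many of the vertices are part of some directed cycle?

A vertex is on a directed cycle iff it belongs to a strongly connected component of size ≥ 2 (or has a self-loop).
The vertices on cycles are {0, 1, 2, 3, 4, 5, 6, 7, 8, 9, 11, 12, 13} — 13 in total.

13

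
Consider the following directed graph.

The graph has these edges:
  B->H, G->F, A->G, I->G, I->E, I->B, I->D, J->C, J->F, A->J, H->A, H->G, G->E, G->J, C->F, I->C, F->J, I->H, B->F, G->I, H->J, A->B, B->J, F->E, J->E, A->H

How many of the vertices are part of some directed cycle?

8

A vertex is on a directed cycle iff it belongs to a strongly connected component of size ≥ 2 (or has a self-loop).
The vertices on cycles are {A, B, C, F, G, H, I, J} — 8 in total.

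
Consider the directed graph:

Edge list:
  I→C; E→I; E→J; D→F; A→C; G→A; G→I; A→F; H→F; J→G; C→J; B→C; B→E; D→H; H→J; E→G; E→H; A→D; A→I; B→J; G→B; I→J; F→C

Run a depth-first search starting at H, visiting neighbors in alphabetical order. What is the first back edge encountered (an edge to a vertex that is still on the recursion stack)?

DFS from H (visiting neighbors in alphabetical order); mark gray on enter, black on exit:
H gray
  F gray
    C gray
      J gray
        G gray
          A gray
            A→C: C is gray → back edge
First back edge: A → C.

A→C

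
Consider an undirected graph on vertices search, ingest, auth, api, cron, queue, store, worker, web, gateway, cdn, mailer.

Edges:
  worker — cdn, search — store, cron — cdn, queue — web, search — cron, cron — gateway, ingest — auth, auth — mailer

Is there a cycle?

No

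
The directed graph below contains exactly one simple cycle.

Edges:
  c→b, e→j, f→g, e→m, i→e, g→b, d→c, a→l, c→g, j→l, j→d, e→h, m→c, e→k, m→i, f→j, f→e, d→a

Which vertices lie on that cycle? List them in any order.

DFS with gray/black marking from e:
e gray
  h gray
  h black
  k gray
  k black
  j gray
    d gray
      a gray
        l gray
        l black
      a black
      c gray
        g gray
          b gray
          b black
        g black
        c→b: b black — skip
      c black
    d black
    j→l: l black — skip
  j black
  m gray
    i gray
      i→e: e is gray → back edge
Back edge closes the cycle e → m → i → e; its vertices are {e, i, m}.

e, i, m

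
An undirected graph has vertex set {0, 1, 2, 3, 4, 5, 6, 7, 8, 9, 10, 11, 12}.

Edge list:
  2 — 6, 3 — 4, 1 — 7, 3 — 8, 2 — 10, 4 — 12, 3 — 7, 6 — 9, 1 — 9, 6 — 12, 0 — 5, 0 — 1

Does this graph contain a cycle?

Yes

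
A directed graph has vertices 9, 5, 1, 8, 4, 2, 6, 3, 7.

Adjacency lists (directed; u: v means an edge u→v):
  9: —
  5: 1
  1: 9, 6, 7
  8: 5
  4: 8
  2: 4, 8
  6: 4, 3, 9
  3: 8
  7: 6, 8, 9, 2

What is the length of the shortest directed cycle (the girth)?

For each vertex v, BFS finds the shortest path from v back to v.
The shortest such closed walk is 5 → 1 → 7 → 8 → 5, length 4.

4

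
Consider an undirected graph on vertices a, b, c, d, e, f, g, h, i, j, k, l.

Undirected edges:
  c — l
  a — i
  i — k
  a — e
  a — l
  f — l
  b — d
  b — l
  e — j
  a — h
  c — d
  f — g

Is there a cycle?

Yes

DFS, tracking each vertex's parent; an edge to a visited non-parent vertex closes a cycle.
Start from j:
visit j (parent –)
  visit e (parent j)
    e–j: parent, skip
    visit a (parent e)
      visit h (parent a)
        h–a: parent, skip
      a–e: parent, skip
      visit i (parent a)
        visit k (parent i)
          k–i: parent, skip
        i–a: parent, skip
      visit l (parent a)
        visit f (parent l)
          f–l: parent, skip
          visit g (parent f)
            g–f: parent, skip
        l–a: parent, skip
        visit b (parent l)
          visit d (parent b)
            d–b: parent, skip
            visit c (parent d)
              c–d: parent, skip
              c–l: l visited and ≠ parent → cycle
Cycle: l – b – d – c – l.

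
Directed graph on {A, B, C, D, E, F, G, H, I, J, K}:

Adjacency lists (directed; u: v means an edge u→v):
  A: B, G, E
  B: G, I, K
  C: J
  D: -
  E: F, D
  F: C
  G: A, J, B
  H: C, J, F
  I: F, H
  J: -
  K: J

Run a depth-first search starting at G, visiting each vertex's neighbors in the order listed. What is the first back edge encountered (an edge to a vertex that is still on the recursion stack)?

DFS from G (visiting each vertex's neighbors in the order listed); mark gray on enter, black on exit:
G gray
  A gray
    B gray
      B→G: G is gray → back edge
First back edge: B → G.

B→G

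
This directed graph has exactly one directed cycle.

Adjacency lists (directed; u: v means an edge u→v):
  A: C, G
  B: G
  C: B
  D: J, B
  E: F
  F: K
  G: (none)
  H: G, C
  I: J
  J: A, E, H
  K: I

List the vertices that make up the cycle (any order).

E, F, I, J, K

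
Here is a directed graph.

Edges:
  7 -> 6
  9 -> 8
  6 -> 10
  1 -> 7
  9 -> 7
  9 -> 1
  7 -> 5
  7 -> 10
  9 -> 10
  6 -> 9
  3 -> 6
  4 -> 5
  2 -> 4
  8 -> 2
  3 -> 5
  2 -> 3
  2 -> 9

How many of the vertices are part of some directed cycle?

7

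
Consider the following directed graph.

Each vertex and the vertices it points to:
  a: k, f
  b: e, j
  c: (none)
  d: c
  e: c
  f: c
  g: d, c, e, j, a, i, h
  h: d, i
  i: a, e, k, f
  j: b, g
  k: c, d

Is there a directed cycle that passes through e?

No

e lies on a cycle iff there is a path from e back to itself.
Exploring from e, it never reaches itself; equivalently, its strongly connected component is a singleton.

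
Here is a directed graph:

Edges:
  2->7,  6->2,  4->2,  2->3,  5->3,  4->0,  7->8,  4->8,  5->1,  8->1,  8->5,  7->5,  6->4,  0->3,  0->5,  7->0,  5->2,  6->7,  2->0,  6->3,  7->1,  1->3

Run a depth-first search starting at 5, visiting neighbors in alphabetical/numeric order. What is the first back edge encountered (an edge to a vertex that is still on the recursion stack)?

0→5

DFS from 5 (visiting neighbors in alphabetical/numeric order); mark gray on enter, black on exit:
5 gray
  1 gray
    3 gray
    3 black
  1 black
  2 gray
    0 gray
      0→3: 3 black — skip
      0→5: 5 is gray → back edge
First back edge: 0 → 5.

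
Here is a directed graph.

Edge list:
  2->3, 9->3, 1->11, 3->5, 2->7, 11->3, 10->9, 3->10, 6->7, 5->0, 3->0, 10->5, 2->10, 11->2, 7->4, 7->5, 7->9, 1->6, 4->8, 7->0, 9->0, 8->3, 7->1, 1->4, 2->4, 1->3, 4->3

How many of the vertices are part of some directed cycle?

8

A vertex is on a directed cycle iff it belongs to a strongly connected component of size ≥ 2 (or has a self-loop).
The vertices on cycles are {1, 2, 3, 6, 7, 9, 10, 11} — 8 in total.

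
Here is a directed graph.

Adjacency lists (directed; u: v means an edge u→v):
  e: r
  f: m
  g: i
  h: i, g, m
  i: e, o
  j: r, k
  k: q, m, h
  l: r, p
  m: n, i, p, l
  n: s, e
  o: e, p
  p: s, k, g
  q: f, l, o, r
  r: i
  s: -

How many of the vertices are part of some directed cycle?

13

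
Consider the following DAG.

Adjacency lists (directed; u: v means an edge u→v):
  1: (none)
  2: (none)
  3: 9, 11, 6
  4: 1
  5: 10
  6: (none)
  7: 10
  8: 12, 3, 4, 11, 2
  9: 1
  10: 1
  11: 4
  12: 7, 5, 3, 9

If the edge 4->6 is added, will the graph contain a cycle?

Adding 4→6 creates a cycle iff 6 can already reach 4.
Explore from 6: no path reaches 4. The graph stays acyclic.

No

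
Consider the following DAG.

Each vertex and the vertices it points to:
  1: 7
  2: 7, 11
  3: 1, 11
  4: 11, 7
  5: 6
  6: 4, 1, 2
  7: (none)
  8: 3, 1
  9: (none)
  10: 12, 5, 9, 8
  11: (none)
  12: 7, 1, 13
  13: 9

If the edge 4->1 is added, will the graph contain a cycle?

No

Adding 4→1 creates a cycle iff 1 can already reach 4.
Explore from 1: no path reaches 4. The graph stays acyclic.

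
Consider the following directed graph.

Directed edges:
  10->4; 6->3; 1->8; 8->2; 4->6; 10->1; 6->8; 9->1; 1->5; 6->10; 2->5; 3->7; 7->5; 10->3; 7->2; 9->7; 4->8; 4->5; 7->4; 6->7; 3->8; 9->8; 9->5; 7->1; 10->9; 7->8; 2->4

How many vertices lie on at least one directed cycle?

A vertex is on a directed cycle iff it belongs to a strongly connected component of size ≥ 2 (or has a self-loop).
The vertices on cycles are {1, 2, 3, 4, 6, 7, 8, 9, 10} — 9 in total.

9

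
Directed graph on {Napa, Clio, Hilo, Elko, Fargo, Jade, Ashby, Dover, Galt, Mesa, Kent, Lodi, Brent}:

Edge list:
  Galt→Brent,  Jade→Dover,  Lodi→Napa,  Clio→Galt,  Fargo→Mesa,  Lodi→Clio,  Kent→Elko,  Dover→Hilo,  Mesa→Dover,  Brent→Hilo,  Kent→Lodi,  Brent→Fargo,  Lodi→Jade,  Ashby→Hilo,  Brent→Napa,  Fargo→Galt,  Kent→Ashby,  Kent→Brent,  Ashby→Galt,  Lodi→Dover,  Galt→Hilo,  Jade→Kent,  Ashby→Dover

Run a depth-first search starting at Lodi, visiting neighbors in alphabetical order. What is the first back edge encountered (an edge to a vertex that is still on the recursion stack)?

DFS from Lodi (visiting neighbors in alphabetical order); mark gray on enter, black on exit:
Lodi gray
  Clio gray
    Galt gray
      Brent gray
        Fargo gray
          Fargo→Galt: Galt is gray → back edge
First back edge: Fargo → Galt.

Fargo->Galt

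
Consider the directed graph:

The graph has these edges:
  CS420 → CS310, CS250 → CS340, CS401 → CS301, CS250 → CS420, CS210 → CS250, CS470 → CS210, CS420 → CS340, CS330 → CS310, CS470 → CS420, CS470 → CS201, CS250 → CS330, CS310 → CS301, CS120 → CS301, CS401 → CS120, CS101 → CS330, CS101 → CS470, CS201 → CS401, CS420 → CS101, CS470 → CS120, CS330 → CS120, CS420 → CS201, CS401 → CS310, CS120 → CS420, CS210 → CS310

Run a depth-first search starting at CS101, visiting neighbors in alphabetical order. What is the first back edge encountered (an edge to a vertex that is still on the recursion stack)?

DFS from CS101 (visiting neighbors in alphabetical order); mark gray on enter, black on exit:
CS101 gray
  CS330 gray
    CS120 gray
      CS301 gray
      CS301 black
      CS420 gray
        CS420→CS101: CS101 is gray → back edge
First back edge: CS420 → CS101.

CS420→CS101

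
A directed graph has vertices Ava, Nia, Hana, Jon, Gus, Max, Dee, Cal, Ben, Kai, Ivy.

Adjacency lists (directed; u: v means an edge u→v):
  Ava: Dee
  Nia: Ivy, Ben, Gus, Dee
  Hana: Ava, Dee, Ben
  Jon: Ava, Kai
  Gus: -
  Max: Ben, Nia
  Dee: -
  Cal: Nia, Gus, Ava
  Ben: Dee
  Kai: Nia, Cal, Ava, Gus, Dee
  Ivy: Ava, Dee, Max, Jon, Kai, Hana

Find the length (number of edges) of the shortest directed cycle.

3

For each vertex v, BFS finds the shortest path from v back to v.
The shortest such closed walk is Ivy → Max → Nia → Ivy, length 3.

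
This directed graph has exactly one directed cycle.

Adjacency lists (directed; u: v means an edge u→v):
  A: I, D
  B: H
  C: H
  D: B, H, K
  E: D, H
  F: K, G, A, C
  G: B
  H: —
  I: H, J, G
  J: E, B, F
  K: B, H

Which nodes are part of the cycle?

A, F, I, J

DFS with gray/black marking from J:
J gray
  E gray
    D gray
      B gray
        H gray
        H black
      B black
      D→H: H black — skip
      K gray
        K→B: B black — skip
        K→H: H black — skip
      K black
    D black
    E→H: H black — skip
  E black
  J→B: B black — skip
  F gray
    F→K: K black — skip
    G gray
      G→B: B black — skip
    G black
    A gray
      I gray
        I→H: H black — skip
        I→J: J is gray → back edge
Back edge closes the cycle J → F → A → I → J; its vertices are {A, F, I, J}.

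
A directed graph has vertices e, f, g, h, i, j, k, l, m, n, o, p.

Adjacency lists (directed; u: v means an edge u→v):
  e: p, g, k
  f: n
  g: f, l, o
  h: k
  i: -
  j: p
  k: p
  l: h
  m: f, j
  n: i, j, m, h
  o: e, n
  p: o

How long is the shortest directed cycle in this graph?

3

For each vertex v, BFS finds the shortest path from v back to v.
The shortest such closed walk is o → e → p → o, length 3.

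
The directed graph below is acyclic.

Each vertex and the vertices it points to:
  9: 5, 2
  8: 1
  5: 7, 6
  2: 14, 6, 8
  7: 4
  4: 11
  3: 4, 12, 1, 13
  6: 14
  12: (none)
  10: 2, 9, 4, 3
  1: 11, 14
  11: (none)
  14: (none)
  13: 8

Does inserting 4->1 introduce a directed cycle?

No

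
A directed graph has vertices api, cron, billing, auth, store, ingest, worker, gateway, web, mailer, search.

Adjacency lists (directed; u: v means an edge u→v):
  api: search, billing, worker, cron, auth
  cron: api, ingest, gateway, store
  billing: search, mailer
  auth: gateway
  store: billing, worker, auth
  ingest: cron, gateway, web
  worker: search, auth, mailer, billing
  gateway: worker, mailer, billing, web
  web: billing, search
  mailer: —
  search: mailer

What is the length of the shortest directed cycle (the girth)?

2

For each vertex v, BFS finds the shortest path from v back to v.
The shortest such closed walk is api → cron → api, length 2.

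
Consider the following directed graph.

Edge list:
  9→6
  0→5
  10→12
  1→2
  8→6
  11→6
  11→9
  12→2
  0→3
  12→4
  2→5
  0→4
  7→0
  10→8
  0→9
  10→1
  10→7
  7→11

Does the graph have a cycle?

No

DFS with white/gray/black marking, starting from 10:
10 gray
  8 gray
    6 gray
    6 black
  8 black
  12 gray
    2 gray
      5 gray
      5 black
    2 black
    4 gray
    4 black
  12 black
  7 gray
    11 gray
      9 gray
        9→6: 6 black — skip
      9 black
      11→6: 6 black — skip
    11 black
    0 gray
      0→5: 5 black — skip
      0→9: 9 black — skip
      0→4: 4 black — skip
      3 gray
      3 black
    0 black
  7 black
  1 gray
    1→2: 2 black — skip
  1 black
10 black
Every edge goes to a white or black vertex — no back edge, so the graph is acyclic.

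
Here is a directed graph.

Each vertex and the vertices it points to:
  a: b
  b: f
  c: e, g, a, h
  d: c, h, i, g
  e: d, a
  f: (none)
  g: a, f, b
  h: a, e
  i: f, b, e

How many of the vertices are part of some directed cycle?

A vertex is on a directed cycle iff it belongs to a strongly connected component of size ≥ 2 (or has a self-loop).
The vertices on cycles are {c, d, e, h, i} — 5 in total.

5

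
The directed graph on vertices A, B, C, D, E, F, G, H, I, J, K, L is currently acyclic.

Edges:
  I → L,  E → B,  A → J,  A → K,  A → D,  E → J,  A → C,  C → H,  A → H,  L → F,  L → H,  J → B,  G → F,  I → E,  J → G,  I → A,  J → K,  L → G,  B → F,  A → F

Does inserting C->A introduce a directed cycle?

Adding C→A creates a cycle iff A can already reach C.
Path from A: A → C.
So A → … → C → A is a cycle.

Yes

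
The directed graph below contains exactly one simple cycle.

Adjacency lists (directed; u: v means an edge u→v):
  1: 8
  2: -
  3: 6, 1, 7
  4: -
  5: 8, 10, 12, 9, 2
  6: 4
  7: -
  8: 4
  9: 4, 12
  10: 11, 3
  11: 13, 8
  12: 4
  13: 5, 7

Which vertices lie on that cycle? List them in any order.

5, 10, 11, 13

DFS with gray/black marking from 10:
10 gray
  11 gray
    13 gray
      5 gray
        8 gray
          4 gray
          4 black
        8 black
        5→10: 10 is gray → back edge
Back edge closes the cycle 10 → 11 → 13 → 5 → 10; its vertices are {5, 10, 11, 13}.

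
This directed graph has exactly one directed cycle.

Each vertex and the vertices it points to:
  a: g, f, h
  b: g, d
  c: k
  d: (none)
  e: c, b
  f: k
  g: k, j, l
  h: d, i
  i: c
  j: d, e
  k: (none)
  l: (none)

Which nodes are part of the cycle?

DFS with gray/black marking from g:
g gray
  k gray
  k black
  j gray
    d gray
    d black
    e gray
      c gray
        c→k: k black — skip
      c black
      b gray
        b→g: g is gray → back edge
Back edge closes the cycle g → j → e → b → g; its vertices are {b, e, g, j}.

b, e, g, j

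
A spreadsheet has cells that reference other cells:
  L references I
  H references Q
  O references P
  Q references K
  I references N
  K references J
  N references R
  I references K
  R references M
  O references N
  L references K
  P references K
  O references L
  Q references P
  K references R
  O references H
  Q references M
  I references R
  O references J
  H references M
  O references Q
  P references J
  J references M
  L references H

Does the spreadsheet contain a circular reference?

No

DFS with white/gray/black marking, starting from K:
K gray
  J gray
    M gray
    M black
  J black
  R gray
    R→M: M black — skip
  R black
K black
H gray
  H→M: M black — skip
  Q gray
    Q→K: K black — skip
    Q→M: M black — skip
    P gray
      P→J: J black — skip
      P→K: K black — skip
    P black
  Q black
H black
I gray
  I→R: R black — skip
  N gray
    N→R: R black — skip
  N black
  I→K: K black — skip
I black
L gray
  L→H: H black — skip
  L→K: K black — skip
  L→I: I black — skip
L black
O gray
  O→P: P black — skip
  O→N: N black — skip
  O→H: H black — skip
  O→J: J black — skip
  O→Q: Q black — skip
  O→L: L black — skip
O black
Every edge goes to a white or black vertex — no back edge, so the graph is acyclic.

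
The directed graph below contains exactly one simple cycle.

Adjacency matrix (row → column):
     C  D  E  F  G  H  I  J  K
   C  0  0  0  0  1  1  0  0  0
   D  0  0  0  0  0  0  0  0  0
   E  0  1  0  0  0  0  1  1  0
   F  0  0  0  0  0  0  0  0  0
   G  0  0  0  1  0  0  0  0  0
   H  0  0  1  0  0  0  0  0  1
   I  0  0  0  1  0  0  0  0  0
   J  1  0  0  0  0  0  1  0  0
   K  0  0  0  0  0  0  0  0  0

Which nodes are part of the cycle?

DFS with gray/black marking from C:
C gray
  G gray
    F gray
    F black
  G black
  H gray
    E gray
      D gray
      D black
      I gray
        I→F: F black — skip
      I black
      J gray
        J→I: I black — skip
        J→C: C is gray → back edge
Back edge closes the cycle C → H → E → J → C; its vertices are {C, E, H, J}.

C, E, H, J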